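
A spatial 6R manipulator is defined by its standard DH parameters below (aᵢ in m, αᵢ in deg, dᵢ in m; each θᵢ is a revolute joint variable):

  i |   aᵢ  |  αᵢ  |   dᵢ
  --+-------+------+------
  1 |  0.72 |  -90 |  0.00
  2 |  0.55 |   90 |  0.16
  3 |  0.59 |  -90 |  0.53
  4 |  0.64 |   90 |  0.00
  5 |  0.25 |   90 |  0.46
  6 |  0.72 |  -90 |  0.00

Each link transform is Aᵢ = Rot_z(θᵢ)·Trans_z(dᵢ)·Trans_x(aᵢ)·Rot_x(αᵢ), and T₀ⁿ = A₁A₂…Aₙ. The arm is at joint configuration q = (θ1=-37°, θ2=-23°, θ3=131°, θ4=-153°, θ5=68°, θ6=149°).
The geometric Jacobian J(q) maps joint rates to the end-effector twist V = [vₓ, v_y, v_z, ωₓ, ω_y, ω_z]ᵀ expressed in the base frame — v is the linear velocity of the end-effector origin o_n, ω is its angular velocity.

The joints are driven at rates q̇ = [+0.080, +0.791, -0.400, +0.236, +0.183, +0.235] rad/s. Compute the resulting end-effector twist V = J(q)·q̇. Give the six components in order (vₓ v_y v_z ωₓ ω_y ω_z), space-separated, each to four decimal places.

0.2236 -0.2042 -0.3244 0.4881 0.2391 -0.3198

o_n = [1.4000, -0.7969, 0.3919]
J₁: ẑ×o_n = [0.7969, 1.4000, -0.0000], ω = ẑ
J2: z=[0.6018, 0.7986, 0.0000] o=[0.5750, -0.4333, 0.0000] → [0.3130, -0.2359, -0.8777, 0.6018, 0.7986, 0.0000]
J3: z=[-0.3121, 0.2351, 0.9205] o=[1.0756, -0.6102, 0.2149] → [0.2135, 0.3538, -0.0180, -0.3121, 0.2351, 0.9205]
J4: z=[-0.9496, -0.1059, -0.2949] o=[0.8937, 0.0845, 0.5515] → [-0.2430, -0.3009, 0.8906, -0.9496, -0.1059, -0.2949]
J5: z=[0.2908, -0.6482, -0.7038] o=[0.8190, -0.3982, 0.9652] → [0.0909, -0.2422, 0.2606, 0.2908, -0.6482, -0.7038]
J6: z=[0.2476, -0.6595, 0.7097] o=[0.7217, -0.7915, 0.6336] → [0.1632, 0.5412, 0.4460, 0.2476, -0.6595, 0.7097]
V = J·q̇ = [0.2236, -0.2042, -0.3244, 0.4881, 0.2391, -0.3198]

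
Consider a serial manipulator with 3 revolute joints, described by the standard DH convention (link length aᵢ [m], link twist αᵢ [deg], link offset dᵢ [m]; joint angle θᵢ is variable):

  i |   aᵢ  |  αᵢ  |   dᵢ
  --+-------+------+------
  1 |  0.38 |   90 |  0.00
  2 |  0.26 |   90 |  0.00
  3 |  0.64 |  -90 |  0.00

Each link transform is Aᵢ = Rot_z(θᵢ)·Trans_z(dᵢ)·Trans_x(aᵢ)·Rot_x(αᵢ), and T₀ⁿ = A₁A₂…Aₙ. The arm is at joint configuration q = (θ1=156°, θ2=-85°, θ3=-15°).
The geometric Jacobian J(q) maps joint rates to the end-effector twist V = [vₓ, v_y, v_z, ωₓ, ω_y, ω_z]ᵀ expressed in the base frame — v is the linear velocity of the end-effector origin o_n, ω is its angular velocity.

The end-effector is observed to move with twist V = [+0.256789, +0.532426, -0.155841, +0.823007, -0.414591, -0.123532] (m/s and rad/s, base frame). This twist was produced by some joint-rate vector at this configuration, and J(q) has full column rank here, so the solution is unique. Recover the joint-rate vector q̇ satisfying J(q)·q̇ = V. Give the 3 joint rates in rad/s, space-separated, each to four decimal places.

o_n = [-0.4844, 0.0344, -0.8749]
J₁: ẑ×o_n = [-0.0344, -0.4844, 0.0000], ω = ẑ
J2: z=[0.4067, 0.9135, 0.0000] o=[-0.3471, 0.1546, 0.0000] → [-0.7992, 0.3558, 0.0765, 0.4067, 0.9135, 0.0000]
J3: z=[0.9101, -0.4052, -0.0872] o=[-0.3678, 0.1638, -0.2590] → [0.2383, 0.5706, -0.1650, 0.9101, -0.4052, -0.0872]
q̇ = J⁺·V = [-0.0430, -0.0440, 0.9240]

-0.0430 -0.0440 0.9240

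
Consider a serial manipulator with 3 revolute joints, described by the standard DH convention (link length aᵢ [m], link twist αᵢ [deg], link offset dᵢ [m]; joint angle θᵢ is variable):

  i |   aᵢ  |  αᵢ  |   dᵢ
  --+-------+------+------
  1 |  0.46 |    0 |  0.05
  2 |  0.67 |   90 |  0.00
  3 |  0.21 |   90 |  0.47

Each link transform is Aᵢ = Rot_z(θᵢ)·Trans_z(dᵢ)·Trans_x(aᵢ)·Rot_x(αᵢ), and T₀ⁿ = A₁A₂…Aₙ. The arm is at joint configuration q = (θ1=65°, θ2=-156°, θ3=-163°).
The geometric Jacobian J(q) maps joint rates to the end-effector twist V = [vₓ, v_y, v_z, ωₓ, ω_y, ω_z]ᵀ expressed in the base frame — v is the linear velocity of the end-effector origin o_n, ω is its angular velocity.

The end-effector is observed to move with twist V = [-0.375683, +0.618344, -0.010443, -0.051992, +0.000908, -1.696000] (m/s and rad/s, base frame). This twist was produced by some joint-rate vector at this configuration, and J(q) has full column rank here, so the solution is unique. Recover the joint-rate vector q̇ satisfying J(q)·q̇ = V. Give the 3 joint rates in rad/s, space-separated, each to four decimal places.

o_n = [-0.2837, -0.0440, -0.0114]
J₁: ẑ×o_n = [0.0440, -0.2837, 0.0000], ω = ẑ
J2: z=[0.0000, 0.0000, 1.0000] o=[0.1944, 0.4169, 0.0500] → [0.4609, -0.4781, 0.0000, 0.0000, 0.0000, 1.0000]
J3: z=[-0.9998, 0.0175, 0.0000] o=[0.1827, -0.2530, 0.0500] → [-0.0011, -0.0614, -0.2008, -0.9998, 0.0175, 0.0000]
q̇ = J⁺·V = [-0.9740, -0.7220, 0.0520]

-0.9740 -0.7220 0.0520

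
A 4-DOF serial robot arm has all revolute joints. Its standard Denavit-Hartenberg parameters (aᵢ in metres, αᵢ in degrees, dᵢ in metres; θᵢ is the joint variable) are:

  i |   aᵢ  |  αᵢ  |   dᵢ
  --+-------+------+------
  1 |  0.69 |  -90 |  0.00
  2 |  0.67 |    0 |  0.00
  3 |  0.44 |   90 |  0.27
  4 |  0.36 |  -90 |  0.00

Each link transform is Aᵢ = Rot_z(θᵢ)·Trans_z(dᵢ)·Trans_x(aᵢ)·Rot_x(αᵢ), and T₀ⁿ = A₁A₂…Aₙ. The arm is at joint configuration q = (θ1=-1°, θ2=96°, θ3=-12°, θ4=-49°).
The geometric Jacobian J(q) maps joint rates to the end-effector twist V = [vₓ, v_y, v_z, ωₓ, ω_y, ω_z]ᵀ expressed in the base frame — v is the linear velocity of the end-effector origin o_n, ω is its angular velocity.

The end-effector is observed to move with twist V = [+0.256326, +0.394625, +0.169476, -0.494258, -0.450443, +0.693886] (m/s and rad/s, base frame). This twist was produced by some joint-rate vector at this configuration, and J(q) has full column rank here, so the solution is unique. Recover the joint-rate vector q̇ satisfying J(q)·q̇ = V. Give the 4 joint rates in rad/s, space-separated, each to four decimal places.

0.7450 0.0700 -0.5290 -0.4890

o_n = [0.6905, -0.0137, -1.3388]
J₁: ẑ×o_n = [0.0137, 0.6905, -0.0000], ω = ẑ
J2: z=[0.0175, 0.9998, 0.0000] o=[0.6899, -0.0120, 0.0000] → [-1.3386, 0.0234, -0.0006, 0.0175, 0.9998, 0.0000]
J3: z=[0.0175, 0.9998, 0.0000] o=[0.6199, -0.0108, -0.6663] → [-0.6724, 0.0117, -0.0707, 0.0175, 0.9998, 0.0000]
J4: z=[0.9944, -0.0174, 0.1045] o=[0.6706, 0.2583, -1.1039] → [0.0325, 0.2356, -0.2702, 0.9944, -0.0174, 0.1045]
q̇ = J⁺·V = [0.7450, 0.0700, -0.5290, -0.4890]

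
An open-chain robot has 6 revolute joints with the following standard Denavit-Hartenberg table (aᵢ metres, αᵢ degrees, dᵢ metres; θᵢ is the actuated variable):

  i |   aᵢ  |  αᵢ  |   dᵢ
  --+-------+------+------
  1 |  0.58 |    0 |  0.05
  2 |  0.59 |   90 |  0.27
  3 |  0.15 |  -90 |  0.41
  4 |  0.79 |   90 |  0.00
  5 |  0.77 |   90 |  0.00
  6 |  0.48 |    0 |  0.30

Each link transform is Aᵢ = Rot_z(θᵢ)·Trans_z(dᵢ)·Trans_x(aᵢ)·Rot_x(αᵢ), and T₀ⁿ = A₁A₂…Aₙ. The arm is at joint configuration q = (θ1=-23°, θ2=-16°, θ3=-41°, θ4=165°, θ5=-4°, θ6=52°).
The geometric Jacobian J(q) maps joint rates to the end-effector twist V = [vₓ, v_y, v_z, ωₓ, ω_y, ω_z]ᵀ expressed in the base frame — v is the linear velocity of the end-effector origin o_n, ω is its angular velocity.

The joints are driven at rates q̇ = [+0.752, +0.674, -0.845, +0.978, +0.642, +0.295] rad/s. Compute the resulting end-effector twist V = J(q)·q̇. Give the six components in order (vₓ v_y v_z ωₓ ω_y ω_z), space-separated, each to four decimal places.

o_n = [0.1797, 0.6128, 1.0364]
J₁: ẑ×o_n = [-0.6128, 0.1797, 0.0000], ω = ẑ
J2: z=[0.0000, 0.0000, 1.0000] o=[0.5339, -0.2266, 0.0500] → [-0.8395, -0.3542, 0.0000, 0.0000, 0.0000, 1.0000]
J3: z=[-0.6293, -0.7771, 0.0000] o=[0.9924, -0.5979, 0.3200] → [-0.5567, 0.4508, -1.3935, -0.6293, -0.7771, 0.0000]
J4: z=[0.5099, -0.4129, 0.7547] o=[0.8224, -0.9878, 0.2216] → [-1.5444, -0.9004, 0.5508, 0.5099, -0.4129, 0.7547]
J5: z=[0.7597, 0.6277, -0.1698] o=[0.5035, -0.4665, 0.7222] → [0.3805, -0.1837, 1.0232, 0.7597, 0.6277, -0.1698]
J6: z=[-0.4805, 0.3658, -0.7971] o=[0.1660, 0.0626, 1.1684] → [0.3903, -0.0744, -0.2694, -0.4805, 0.3658, -0.7971]
V = J·q̇ = [-1.7073, -1.5049, 2.2936, 1.3764, 0.7638, 1.8200]

-1.7073 -1.5049 2.2936 1.3764 0.7638 1.8200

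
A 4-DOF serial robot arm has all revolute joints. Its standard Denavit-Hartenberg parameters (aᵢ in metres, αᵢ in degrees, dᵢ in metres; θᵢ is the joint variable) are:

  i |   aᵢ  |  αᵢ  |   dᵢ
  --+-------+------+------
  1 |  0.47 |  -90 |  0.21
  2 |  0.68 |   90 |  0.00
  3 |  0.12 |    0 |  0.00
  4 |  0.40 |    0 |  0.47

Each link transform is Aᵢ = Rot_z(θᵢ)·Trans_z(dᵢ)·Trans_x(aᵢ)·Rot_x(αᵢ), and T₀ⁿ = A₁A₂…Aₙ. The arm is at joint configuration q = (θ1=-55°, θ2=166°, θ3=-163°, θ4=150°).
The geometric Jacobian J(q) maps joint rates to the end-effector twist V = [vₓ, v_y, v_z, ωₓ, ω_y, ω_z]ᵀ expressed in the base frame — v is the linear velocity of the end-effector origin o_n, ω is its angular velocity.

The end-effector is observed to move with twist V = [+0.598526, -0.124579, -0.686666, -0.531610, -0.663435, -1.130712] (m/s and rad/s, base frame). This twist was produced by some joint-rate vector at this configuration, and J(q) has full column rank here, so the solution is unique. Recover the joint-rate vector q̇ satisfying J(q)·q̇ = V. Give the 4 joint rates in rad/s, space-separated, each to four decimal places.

o_n = [-0.2991, 0.2092, -0.4771]
J₁: ẑ×o_n = [-0.2092, -0.2991, 0.0000], ω = ẑ
J2: z=[0.8192, 0.5736, 0.0000] o=[0.2696, -0.3850, 0.2100] → [-0.3941, 0.5628, 0.8129, 0.8192, 0.5736, 0.0000]
J3: z=[0.1388, -0.1982, -0.9703] o=[-0.1089, 0.1555, 0.0455] → [0.1557, 0.2571, -0.0303, 0.1388, -0.1982, -0.9703]
J4: z=[0.1388, -0.1982, -0.9703] o=[-0.0737, 0.0441, 0.0733] → [0.2692, 0.2951, -0.0218, 0.1388, -0.1982, -0.9703]
q̇ = J⁺·V = [-0.1740, -0.8160, 0.2190, 0.7670]

-0.1740 -0.8160 0.2190 0.7670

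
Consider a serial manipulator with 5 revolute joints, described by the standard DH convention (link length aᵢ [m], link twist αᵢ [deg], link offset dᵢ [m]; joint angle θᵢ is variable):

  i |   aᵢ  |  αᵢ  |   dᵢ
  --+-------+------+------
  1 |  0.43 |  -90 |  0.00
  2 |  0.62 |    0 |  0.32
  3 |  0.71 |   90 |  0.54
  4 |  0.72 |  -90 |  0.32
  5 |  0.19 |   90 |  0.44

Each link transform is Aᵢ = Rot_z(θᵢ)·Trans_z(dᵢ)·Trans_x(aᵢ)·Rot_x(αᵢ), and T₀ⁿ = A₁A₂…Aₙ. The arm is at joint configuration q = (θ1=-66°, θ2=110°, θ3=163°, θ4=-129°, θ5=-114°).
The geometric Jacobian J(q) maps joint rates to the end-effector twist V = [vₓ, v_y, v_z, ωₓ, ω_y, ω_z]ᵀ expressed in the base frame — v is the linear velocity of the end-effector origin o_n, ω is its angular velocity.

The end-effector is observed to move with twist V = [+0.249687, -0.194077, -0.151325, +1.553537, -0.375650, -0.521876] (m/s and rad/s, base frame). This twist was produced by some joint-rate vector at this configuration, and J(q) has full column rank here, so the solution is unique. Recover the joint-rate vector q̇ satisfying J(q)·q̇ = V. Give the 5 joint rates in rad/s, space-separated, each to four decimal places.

o_n = [-0.0217, 0.2542, 0.0898]
J₁: ẑ×o_n = [-0.2542, -0.0217, 0.0000], ω = ẑ
J2: z=[0.9135, 0.4067, 0.0000] o=[0.1749, -0.3928, 0.0000] → [0.0365, -0.0820, 0.6711, 0.9135, 0.4067, 0.0000]
J3: z=[0.9135, 0.4067, 0.0000] o=[0.3810, -0.0689, -0.5826] → [0.2735, -0.6143, 0.4590, 0.9135, 0.4067, 0.0000]
J4: z=[-0.4062, 0.9123, 0.0523] o=[0.8894, 0.1167, 0.1264] → [-0.0406, -0.0626, 0.7753, -0.4062, 0.9123, 0.0523]
J5: z=[-0.5584, -0.2931, 0.7761] o=[0.2386, 0.2028, -0.3093] → [-0.1569, 0.0209, -0.1050, -0.5584, -0.2931, 0.7761]
q̇ = J⁺·V = [-0.0770, 0.6290, 0.3190, -0.9970, -0.5060]

-0.0770 0.6290 0.3190 -0.9970 -0.5060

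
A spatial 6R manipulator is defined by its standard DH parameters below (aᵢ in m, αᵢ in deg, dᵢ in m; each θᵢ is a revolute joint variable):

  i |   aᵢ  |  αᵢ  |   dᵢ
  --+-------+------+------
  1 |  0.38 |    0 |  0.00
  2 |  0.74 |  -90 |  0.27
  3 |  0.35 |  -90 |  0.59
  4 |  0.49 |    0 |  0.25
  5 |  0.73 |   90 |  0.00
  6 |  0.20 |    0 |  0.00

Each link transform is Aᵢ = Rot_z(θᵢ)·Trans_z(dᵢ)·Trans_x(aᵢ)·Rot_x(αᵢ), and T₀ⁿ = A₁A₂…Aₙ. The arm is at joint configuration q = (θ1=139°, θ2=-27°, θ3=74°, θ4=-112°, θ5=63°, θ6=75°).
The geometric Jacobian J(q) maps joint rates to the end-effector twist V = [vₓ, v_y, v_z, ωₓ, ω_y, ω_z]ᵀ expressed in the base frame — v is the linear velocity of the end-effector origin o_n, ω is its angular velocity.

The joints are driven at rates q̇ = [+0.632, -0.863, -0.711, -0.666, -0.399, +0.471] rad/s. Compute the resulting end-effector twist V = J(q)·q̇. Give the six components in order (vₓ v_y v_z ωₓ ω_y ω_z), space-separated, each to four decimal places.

o_n = [-1.9899, 0.1018, -0.5052]
J₁: ẑ×o_n = [-0.1018, -1.9899, 0.0000], ω = ẑ
J2: z=[0.0000, 0.0000, 1.0000] o=[-0.2868, 0.2493, 0.0000] → [0.1475, -1.7031, 0.0000, 0.0000, 0.0000, 1.0000]
J3: z=[-0.9272, -0.3746, 0.0000] o=[-0.5640, 0.9354, 0.2700] → [0.2904, -0.7187, 0.2388, -0.9272, -0.3746, 0.0000]
J4: z=[0.3601, -0.8913, -0.2756] o=[-1.1472, 0.8038, -0.0664] → [0.1975, 0.3903, -1.0039, 0.3601, -0.8913, -0.2756]
J5: z=[0.3601, -0.8913, -0.2756] o=[-1.4594, 0.3639, 0.0411] → [0.4146, 0.3429, -0.5671, 0.3601, -0.8913, -0.2756]
J6: z=[-0.5304, -0.4386, 0.7255] o=[-2.0197, 0.2799, -0.4193] → [0.1669, -0.0239, 0.1076, -0.5304, -0.4386, 0.7255]
V = J·q̇ = [-0.6165, 0.3152, 0.7758, 0.0259, 1.0089, 0.4043]

-0.6165 0.3152 0.7758 0.0259 1.0089 0.4043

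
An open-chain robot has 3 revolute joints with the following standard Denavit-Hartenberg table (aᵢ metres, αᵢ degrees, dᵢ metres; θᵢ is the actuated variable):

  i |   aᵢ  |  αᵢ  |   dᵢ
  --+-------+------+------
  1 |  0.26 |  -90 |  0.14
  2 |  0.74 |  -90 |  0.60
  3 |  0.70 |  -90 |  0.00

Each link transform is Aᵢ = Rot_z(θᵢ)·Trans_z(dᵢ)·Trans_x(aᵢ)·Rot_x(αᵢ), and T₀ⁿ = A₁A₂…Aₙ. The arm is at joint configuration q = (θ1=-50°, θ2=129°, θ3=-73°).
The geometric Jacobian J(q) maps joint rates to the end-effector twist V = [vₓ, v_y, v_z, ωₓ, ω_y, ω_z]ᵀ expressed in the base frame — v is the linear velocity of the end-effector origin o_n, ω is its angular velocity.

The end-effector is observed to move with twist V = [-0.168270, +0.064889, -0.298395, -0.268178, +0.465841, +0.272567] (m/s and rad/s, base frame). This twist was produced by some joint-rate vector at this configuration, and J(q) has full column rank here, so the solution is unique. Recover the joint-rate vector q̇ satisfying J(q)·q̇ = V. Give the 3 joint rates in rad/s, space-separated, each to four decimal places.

-0.1560 0.0940 0.6810

o_n = [0.7574, 1.0722, -0.5941]
J₁: ẑ×o_n = [-1.0722, 0.7574, 0.0000], ω = ẑ
J2: z=[0.7660, 0.6428, 0.0000] o=[0.1671, -0.1992, 0.1400] → [-0.4719, 0.5624, 0.5945, 0.7660, 0.6428, 0.0000]
J3: z=[-0.4995, 0.5953, 0.6293] o=[0.3274, 0.5432, -0.4351] → [-0.4276, 0.1912, -0.5202, -0.4995, 0.5953, 0.6293]
q̇ = J⁺·V = [-0.1560, 0.0940, 0.6810]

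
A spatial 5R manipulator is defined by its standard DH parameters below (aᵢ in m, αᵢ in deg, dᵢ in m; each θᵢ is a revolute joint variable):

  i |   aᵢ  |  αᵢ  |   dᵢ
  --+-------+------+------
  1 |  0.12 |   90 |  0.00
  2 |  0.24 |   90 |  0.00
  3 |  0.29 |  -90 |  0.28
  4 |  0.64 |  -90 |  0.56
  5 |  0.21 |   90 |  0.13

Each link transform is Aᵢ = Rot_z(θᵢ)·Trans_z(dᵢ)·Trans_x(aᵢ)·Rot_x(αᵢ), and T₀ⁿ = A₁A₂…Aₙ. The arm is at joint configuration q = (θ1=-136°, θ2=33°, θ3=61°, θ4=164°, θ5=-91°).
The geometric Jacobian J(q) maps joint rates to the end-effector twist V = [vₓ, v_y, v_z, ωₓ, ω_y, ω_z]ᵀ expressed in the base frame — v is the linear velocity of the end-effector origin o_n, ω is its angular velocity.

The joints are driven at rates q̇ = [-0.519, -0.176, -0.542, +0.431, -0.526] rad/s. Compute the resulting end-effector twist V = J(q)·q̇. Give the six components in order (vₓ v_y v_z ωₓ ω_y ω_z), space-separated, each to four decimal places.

-0.3523 0.2088 -0.1509 0.4845 0.6899 0.1926

o_n = [0.1477, 0.2269, -0.5230]
J₁: ẑ×o_n = [-0.2269, 0.1477, 0.0000], ω = ẑ
J2: z=[-0.6947, 0.7193, 0.0000] o=[-0.0863, -0.0834, 0.0000] → [-0.3762, -0.3633, -0.3838, -0.6947, 0.7193, 0.0000]
J3: z=[-0.3918, -0.3783, -0.8387] o=[-0.2311, -0.2232, 0.1307] → [0.6248, -0.5738, -0.0330, -0.3918, -0.3783, -0.8387]
J4: z=[0.1909, 0.8583, -0.4764] o=[-0.6018, -0.2286, -0.0275] → [-0.2083, -0.2625, -0.5564, 0.1909, 0.8583, -0.4764]
J5: z=[-0.1285, -0.4592, -0.8790] o=[0.1279, 0.1055, -0.3088] → [0.2050, -0.0449, -0.0065, -0.1285, -0.4592, -0.8790]
V = J·q̇ = [-0.3523, 0.2088, -0.1509, 0.4845, 0.6899, 0.1926]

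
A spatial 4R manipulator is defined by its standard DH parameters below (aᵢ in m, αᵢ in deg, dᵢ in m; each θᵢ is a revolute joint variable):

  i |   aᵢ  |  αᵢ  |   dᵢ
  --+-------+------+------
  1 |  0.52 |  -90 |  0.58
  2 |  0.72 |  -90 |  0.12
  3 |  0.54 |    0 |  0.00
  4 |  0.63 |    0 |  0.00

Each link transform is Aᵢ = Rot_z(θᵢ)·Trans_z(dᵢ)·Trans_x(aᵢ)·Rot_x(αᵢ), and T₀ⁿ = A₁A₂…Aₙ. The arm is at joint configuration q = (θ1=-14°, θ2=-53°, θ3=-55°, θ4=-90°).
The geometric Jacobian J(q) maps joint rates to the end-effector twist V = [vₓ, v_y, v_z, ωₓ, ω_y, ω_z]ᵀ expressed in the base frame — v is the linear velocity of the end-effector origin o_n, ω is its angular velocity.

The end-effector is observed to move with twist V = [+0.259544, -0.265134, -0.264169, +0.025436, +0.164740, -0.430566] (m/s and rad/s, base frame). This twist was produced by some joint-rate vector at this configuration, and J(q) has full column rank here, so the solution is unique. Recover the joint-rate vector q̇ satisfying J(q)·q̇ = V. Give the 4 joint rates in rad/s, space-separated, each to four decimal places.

o_n = [1.0280, 0.6957, 0.9902]
J₁: ẑ×o_n = [-0.6957, 1.0280, 0.0000], ω = ẑ
J2: z=[0.2419, 0.9703, 0.0000] o=[0.5046, -0.1258, 0.5800] → [0.3980, -0.0992, -0.3091, 0.2419, 0.9703, 0.0000]
J3: z=[0.7749, -0.1932, -0.6018] o=[0.9540, -0.1142, 1.1550] → [0.5192, 0.0832, 0.6419, 0.7749, -0.1932, -0.6018]
J4: z=[0.7749, -0.1932, -0.6018] o=[1.2419, 0.2699, 1.4024] → [0.3359, 0.4481, 0.2886, 0.7749, -0.1932, -0.6018]
q̇ = J⁺·V = [-0.4420, 0.1660, -0.5870, 0.5680]

-0.4420 0.1660 -0.5870 0.5680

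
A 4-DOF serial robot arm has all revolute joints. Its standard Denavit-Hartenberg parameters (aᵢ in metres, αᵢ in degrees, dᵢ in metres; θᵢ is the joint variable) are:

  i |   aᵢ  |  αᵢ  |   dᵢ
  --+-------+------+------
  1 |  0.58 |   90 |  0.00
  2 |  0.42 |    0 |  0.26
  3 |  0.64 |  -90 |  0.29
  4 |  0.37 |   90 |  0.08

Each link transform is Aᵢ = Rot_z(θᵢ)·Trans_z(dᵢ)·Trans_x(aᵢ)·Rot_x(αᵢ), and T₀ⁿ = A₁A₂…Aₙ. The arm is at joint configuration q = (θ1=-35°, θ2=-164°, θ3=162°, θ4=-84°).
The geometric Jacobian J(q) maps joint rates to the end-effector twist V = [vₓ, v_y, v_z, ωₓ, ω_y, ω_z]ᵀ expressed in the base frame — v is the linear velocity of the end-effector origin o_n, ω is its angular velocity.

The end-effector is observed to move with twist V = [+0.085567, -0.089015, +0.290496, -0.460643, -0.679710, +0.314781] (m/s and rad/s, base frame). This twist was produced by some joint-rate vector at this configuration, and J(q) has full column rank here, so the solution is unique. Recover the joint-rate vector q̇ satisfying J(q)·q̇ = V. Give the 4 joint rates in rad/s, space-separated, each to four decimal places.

-0.0440 0.6540 0.1670 0.3590

o_n = [0.1758, -1.2437, -0.0595]
J₁: ẑ×o_n = [1.2437, 0.1758, -0.0000], ω = ẑ
J2: z=[-0.5736, -0.8192, 0.0000] o=[0.4751, -0.3327, 0.0000] → [0.0487, -0.0341, 0.2773, -0.5736, -0.8192, 0.0000]
J3: z=[-0.5736, -0.8192, 0.0000] o=[-0.0047, -0.3141, -0.1158] → [-0.0461, 0.0323, 0.6811, -0.5736, -0.8192, 0.0000]
J4: z=[0.0286, -0.0200, 0.9994] o=[0.3529, -0.9185, -0.1381] → [0.3234, -0.1793, -0.0128, 0.0286, -0.0200, 0.9994]
q̇ = J⁺·V = [-0.0440, 0.6540, 0.1670, 0.3590]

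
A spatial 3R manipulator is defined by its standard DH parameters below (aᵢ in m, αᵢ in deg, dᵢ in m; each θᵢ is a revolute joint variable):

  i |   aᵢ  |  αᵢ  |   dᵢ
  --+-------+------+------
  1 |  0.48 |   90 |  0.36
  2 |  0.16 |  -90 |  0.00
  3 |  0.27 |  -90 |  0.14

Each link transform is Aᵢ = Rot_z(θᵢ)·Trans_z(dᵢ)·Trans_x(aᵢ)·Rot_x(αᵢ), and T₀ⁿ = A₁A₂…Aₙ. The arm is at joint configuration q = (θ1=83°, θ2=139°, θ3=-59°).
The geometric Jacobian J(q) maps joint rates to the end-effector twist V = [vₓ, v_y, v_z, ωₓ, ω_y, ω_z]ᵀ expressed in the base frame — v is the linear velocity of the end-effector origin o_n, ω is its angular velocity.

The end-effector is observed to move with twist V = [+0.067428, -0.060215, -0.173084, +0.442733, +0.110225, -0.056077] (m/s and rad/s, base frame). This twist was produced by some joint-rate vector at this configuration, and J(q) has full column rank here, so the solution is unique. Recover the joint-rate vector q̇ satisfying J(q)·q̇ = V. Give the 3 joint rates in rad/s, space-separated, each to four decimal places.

o_n = [0.2495, 0.1330, 0.4505]
J₁: ẑ×o_n = [-0.1330, 0.2495, 0.0000], ω = ẑ
J2: z=[0.9925, -0.1219, 0.0000] o=[0.0585, 0.4764, 0.3600] → [-0.0110, -0.0899, -0.3176, 0.9925, -0.1219, 0.0000]
J3: z=[-0.0800, -0.6512, -0.7547] o=[0.0438, 0.3566, 0.4650] → [-0.1593, -0.1564, 0.1518, -0.0800, -0.6512, -0.7547]
q̇ = J⁺·V = [-0.2440, 0.4260, -0.2490]

-0.2440 0.4260 -0.2490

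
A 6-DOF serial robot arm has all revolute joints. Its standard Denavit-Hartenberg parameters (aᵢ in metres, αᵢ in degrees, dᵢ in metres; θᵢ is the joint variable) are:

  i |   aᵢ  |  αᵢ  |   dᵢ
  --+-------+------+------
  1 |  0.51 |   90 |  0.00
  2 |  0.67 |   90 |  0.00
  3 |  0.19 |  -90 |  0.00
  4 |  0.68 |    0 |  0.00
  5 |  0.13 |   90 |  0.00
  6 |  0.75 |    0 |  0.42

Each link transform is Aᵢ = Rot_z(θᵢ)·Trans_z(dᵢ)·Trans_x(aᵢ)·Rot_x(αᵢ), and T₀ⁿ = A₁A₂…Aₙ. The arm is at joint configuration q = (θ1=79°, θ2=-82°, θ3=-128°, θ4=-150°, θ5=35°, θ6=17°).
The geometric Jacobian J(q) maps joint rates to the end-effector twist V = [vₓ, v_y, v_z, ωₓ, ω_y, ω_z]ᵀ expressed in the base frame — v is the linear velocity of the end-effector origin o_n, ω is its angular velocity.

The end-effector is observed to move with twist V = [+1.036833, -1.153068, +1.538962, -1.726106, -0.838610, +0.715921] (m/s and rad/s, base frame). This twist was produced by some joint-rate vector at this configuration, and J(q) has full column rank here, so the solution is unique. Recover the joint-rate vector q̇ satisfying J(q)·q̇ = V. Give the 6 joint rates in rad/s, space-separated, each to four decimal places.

0.7200 -0.7560 0.8110 -0.5630 0.9190 -0.7830

o_n = [0.7100, -0.3382, -1.6576]
J₁: ẑ×o_n = [0.3382, 0.7100, -0.0000], ω = ẑ
J2: z=[0.9816, -0.1908, 0.0000] o=[0.0973, 0.5006, 0.0000] → [0.3163, 1.6272, -0.7065, 0.9816, -0.1908, 0.0000]
J3: z=[-0.1890, -0.9721, -0.1392] o=[0.1151, 0.5922, -0.6635] → [0.8369, -0.2706, 0.7540, -0.1890, -0.9721, -0.1392]
J4: z=[-0.5834, 0.2251, -0.7803] o=[-0.0350, 0.6048, -0.5476] → [-0.9857, -1.2289, 0.3824, -0.5834, 0.2251, -0.7803]
J5: z=[-0.5834, 0.2251, -0.7803] o=[0.3659, 0.2352, -0.9540] → [-0.6059, -0.6790, 0.2571, -0.5834, 0.2251, -0.7803]
J6: z=[0.7957, 0.3508, -0.4937] o=[0.3871, 0.1171, -1.0039] → [-0.4541, 0.3608, -0.4755, 0.7957, 0.3508, -0.4937]
q̇ = J⁺·V = [0.7200, -0.7560, 0.8110, -0.5630, 0.9190, -0.7830]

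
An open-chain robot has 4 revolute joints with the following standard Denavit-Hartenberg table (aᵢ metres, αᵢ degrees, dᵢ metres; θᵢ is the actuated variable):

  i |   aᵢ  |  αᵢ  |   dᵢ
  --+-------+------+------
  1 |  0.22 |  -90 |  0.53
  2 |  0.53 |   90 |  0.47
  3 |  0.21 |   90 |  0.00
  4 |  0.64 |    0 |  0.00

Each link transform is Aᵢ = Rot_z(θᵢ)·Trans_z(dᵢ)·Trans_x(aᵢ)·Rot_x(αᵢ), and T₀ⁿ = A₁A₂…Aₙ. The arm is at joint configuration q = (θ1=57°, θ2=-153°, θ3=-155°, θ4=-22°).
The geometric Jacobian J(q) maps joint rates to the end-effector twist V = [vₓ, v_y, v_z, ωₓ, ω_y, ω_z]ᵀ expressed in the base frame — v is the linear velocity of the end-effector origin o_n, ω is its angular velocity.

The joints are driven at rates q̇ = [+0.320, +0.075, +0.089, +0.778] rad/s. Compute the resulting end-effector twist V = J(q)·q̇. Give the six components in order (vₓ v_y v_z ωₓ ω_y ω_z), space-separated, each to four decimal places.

o_n = [0.1658, 0.4949, 0.6537]
J₁: ẑ×o_n = [-0.4949, 0.1658, 0.0000], ω = ẑ
J2: z=[-0.8387, 0.5446, 0.0000] o=[0.1198, 0.1845, 0.5300] → [0.0674, 0.1037, -0.2854, -0.8387, 0.5446, 0.0000]
J3: z=[-0.2473, -0.3807, -0.8910] o=[-0.5316, 0.0444, 0.7706] → [0.4459, -0.6503, 0.1541, -0.2473, -0.3807, -0.8910]
J4: z=[-0.5550, 0.8094, -0.1919] o=[-0.3648, 0.1383, 0.6842] → [0.0437, -0.1188, -0.6274, -0.5550, 0.8094, -0.1919]
V = J·q̇ = [-0.0796, -0.0894, -0.4958, -0.5167, 0.6367, 0.0914]

-0.0796 -0.0894 -0.4958 -0.5167 0.6367 0.0914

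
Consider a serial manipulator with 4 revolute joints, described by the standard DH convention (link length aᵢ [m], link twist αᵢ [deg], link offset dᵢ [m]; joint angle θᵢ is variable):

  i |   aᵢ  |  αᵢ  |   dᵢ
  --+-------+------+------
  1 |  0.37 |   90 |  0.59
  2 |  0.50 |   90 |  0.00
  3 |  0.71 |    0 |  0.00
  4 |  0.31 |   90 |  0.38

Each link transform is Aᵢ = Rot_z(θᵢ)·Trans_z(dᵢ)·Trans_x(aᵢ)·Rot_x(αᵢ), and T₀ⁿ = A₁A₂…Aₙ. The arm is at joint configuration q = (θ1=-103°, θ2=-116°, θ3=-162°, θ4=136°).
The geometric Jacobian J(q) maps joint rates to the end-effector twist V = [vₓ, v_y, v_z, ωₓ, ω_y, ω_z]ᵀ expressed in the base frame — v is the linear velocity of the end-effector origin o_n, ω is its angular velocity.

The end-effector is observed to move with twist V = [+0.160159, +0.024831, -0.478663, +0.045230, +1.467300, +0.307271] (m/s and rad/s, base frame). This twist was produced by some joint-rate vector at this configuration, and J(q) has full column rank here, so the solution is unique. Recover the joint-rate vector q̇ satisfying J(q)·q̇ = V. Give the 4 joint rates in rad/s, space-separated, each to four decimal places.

-0.3950 0.2860 0.8740 0.7280

o_n = [0.3500, -0.0635, 0.6637]
J₁: ẑ×o_n = [0.0635, 0.3500, -0.0000], ω = ẑ
J2: z=[-0.9744, 0.2250, 0.0000] o=[-0.0832, -0.3605, 0.5900] → [0.0166, 0.0718, -0.3869, -0.9744, 0.2250, 0.0000]
J3: z=[0.2022, 0.8758, 0.4384] o=[-0.0339, -0.1469, 0.1406] → [0.4215, 0.0625, -0.3193, 0.2022, 0.8758, 0.4384]
J4: z=[0.2022, 0.8758, 0.4384] o=[0.1133, -0.4847, 0.7475] → [-0.2581, 0.1207, -0.1221, 0.2022, 0.8758, 0.4384]
q̇ = J⁺·V = [-0.3950, 0.2860, 0.8740, 0.7280]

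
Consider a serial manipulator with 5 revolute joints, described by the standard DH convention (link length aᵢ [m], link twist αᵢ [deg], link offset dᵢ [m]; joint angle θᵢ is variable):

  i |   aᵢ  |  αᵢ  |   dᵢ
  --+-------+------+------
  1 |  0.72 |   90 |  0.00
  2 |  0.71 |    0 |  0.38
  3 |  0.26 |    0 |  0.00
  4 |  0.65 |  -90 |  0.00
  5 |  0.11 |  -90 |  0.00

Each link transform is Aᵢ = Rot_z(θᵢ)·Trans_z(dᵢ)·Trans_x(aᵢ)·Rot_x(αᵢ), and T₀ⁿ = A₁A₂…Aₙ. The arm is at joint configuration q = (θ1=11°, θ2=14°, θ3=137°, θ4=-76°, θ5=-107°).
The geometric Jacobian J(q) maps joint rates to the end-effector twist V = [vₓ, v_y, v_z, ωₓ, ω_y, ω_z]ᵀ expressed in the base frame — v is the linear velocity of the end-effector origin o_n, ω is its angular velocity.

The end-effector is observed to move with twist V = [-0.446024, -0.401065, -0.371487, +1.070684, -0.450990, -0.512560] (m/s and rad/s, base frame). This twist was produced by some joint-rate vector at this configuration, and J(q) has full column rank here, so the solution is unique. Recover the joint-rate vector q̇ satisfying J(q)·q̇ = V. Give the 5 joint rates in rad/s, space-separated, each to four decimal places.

-0.2540 -0.4140 0.8020 0.2590 -0.9990

o_n = [1.4094, -0.2203, 0.8946]
J₁: ẑ×o_n = [0.2203, 1.4094, -0.0000], ω = ẑ
J2: z=[0.1908, -0.9816, 0.0000] o=[0.7068, 0.1374, 0.0000] → [-0.8782, -0.1707, 0.6214, 0.1908, -0.9816, 0.0000]
J3: z=[0.1908, -0.9816, 0.0000] o=[1.4555, -0.1042, 0.1718] → [-0.7096, -0.1379, -0.0675, 0.1908, -0.9816, 0.0000]
J4: z=[0.1908, -0.9816, 0.0000] o=[1.2323, -0.1476, 0.2978] → [-0.5858, -0.1139, 0.1599, 0.1908, -0.9816, 0.0000]
J5: z=[-0.9482, -0.1843, 0.2588] o=[1.3975, -0.1155, 0.9257] → [0.0329, -0.0264, 0.1016, -0.9482, -0.1843, 0.2588]
q̇ = J⁺·V = [-0.2540, -0.4140, 0.8020, 0.2590, -0.9990]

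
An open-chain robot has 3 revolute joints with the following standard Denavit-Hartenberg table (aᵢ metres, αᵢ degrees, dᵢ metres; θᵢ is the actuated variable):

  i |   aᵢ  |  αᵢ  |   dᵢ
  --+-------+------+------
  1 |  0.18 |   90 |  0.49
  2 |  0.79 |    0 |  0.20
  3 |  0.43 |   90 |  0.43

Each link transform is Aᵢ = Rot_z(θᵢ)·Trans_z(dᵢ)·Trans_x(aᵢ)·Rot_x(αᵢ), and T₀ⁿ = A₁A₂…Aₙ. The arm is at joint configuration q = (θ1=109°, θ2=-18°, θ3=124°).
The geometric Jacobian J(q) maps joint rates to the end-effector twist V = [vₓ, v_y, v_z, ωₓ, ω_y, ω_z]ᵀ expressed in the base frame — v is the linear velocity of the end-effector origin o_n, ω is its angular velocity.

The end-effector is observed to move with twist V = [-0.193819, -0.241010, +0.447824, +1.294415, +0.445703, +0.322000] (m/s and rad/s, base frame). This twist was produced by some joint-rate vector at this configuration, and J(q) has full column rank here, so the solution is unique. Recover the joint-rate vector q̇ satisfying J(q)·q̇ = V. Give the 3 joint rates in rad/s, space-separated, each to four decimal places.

0.3220 0.8120 0.5570

o_n = [0.3311, 0.9736, 0.6592]
J₁: ẑ×o_n = [-0.9736, 0.3311, 0.0000], ω = ẑ
J2: z=[0.9455, 0.3256, 0.0000] o=[-0.0586, 0.1702, 0.4900] → [0.0551, -0.1600, 0.6328, 0.9455, 0.3256, 0.0000]
J3: z=[0.9455, 0.3256, 0.0000] o=[-0.1141, 0.9457, 0.2459] → [0.1346, -0.3908, -0.1185, 0.9455, 0.3256, 0.0000]
q̇ = J⁺·V = [0.3220, 0.8120, 0.5570]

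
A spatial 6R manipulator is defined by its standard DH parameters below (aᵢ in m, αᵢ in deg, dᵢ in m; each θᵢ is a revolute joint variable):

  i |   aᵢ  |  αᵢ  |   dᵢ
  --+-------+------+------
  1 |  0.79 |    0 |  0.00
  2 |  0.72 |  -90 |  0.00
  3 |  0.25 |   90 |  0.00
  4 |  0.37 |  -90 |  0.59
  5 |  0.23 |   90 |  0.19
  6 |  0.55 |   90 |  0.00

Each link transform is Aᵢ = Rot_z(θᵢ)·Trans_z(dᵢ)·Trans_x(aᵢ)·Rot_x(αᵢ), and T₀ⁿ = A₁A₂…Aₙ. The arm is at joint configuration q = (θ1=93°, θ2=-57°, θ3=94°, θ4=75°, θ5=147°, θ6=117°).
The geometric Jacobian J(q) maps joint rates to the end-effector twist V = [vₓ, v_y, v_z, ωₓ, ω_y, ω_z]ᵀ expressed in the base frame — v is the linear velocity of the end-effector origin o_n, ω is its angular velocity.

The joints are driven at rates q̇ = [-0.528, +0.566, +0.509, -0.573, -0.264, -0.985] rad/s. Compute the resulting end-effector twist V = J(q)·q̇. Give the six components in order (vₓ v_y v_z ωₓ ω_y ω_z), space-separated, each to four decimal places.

o_n = [0.7204, 2.0214, 0.2642]
J₁: ẑ×o_n = [-2.0214, 0.7204, 0.0000], ω = ẑ
J2: z=[0.0000, 0.0000, 1.0000] o=[-0.0413, 0.7889, 0.0000] → [-1.2325, 0.7617, 0.0000, 0.0000, 0.0000, 1.0000]
J3: z=[-0.5878, 0.8090, 0.0000] o=[0.5411, 1.2121, 0.0000] → [0.2137, 0.1553, -0.6207, -0.5878, 0.8090, 0.0000]
J4: z=[0.8070, 0.5864, -0.0698] o=[0.5270, 1.2019, -0.2494] → [0.3583, -0.4280, 0.5480, 0.8070, 0.5864, -0.0698]
J5: z=[-0.0976, 0.2490, 0.9636] o=[0.7877, 1.8330, -0.3861] → [-0.0196, -0.0014, -0.0016, -0.0976, 0.2490, 0.9636]
J6: z=[-0.9940, -0.0719, -0.0821] o=[0.7804, 1.6582, -0.1445] → [0.0004, 0.4111, -0.3653, -0.9940, -0.0719, -0.0821]
V = J·q̇ = [0.2779, -0.0296, -0.2697, 0.2433, 0.0809, -0.0955]

0.2779 -0.0296 -0.2697 0.2433 0.0809 -0.0955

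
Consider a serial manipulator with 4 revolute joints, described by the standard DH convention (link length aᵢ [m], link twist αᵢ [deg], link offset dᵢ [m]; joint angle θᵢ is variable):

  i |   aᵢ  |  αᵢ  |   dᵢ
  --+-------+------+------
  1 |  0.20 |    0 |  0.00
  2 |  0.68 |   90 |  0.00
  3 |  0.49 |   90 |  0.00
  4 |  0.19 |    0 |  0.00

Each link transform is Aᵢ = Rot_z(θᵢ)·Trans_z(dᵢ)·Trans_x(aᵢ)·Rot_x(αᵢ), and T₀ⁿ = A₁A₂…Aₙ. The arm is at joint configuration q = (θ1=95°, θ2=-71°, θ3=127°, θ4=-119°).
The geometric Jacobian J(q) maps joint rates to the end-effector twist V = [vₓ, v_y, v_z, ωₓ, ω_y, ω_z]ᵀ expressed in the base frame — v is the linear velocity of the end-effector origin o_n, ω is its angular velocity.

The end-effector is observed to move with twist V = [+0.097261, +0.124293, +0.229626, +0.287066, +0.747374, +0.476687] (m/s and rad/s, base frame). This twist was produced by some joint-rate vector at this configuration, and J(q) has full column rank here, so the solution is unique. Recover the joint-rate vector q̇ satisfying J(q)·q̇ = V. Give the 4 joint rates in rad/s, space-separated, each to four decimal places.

o_n = [0.3174, 0.5302, 0.3178]
J₁: ẑ×o_n = [-0.5302, 0.3174, 0.0000], ω = ẑ
J2: z=[0.0000, 0.0000, 1.0000] o=[-0.0174, 0.1992, 0.0000] → [-0.3310, 0.3349, 0.0000, 0.0000, 0.0000, 1.0000]
J3: z=[0.4067, -0.9135, 0.0000] o=[0.6038, 0.4758, 0.0000] → [-0.2903, -0.1292, -0.2395, 0.4067, -0.9135, 0.0000]
J4: z=[0.7296, 0.3248, 0.6018] o=[0.3344, 0.3559, 0.3913] → [-0.1288, 0.0435, 0.1327, 0.7296, 0.3248, 0.6018]
q̇ = J⁺·V = [-0.2050, 0.2550, -0.5660, 0.7090]

-0.2050 0.2550 -0.5660 0.7090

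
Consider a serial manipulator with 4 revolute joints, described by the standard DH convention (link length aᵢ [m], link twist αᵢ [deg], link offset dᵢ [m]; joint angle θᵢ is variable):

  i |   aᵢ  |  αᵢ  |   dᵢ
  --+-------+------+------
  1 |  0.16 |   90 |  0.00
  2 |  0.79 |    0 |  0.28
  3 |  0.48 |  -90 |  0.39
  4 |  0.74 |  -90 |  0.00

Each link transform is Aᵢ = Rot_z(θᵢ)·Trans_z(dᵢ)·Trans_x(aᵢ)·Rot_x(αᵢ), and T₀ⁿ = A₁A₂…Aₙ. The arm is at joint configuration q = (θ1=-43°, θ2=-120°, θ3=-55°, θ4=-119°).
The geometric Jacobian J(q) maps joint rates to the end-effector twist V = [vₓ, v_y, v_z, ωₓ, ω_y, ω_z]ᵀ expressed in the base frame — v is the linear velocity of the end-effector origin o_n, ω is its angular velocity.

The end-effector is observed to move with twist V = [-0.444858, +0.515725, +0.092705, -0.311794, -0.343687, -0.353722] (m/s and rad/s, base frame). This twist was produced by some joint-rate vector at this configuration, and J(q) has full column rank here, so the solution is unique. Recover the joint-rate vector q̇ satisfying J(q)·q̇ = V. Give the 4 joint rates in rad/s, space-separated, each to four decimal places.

o_n = [-1.1585, -0.7207, -0.6947]
J₁: ẑ×o_n = [0.7207, -1.1585, 0.0000], ω = ẑ
J2: z=[-0.6820, -0.7314, 0.0000] o=[0.1170, -0.1091, 0.0000] → [0.5081, -0.4738, -0.5158, -0.6820, -0.7314, 0.0000]
J3: z=[-0.6820, -0.7314, 0.0000] o=[-0.3628, -0.0445, -0.6842] → [0.0077, -0.0072, -0.1208, -0.6820, -0.7314, 0.0000]
J4: z=[0.0637, -0.0594, -0.9962] o=[-0.9785, -0.0036, -0.7260] → [-0.7162, 0.1773, -0.0564, 0.0637, -0.0594, -0.9962]
q̇ = J⁺·V = [-0.2810, -0.3870, 0.8510, 0.0730]

-0.2810 -0.3870 0.8510 0.0730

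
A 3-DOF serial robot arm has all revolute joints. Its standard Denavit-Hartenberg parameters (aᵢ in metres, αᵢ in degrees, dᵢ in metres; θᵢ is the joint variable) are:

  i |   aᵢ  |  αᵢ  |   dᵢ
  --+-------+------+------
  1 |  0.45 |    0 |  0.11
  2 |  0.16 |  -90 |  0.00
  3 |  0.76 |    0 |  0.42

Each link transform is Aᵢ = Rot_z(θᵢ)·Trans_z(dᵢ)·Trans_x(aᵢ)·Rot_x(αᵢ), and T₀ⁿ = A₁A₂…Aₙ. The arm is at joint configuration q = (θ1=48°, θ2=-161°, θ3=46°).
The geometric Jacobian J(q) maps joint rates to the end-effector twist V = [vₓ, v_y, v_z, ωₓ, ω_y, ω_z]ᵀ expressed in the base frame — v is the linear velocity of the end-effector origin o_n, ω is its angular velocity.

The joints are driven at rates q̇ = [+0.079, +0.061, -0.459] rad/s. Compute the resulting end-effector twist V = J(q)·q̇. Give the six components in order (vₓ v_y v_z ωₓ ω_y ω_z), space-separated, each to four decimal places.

-0.0128 -0.1907 0.2423 -0.4225 0.1793 0.1400

o_n = [0.4189, -0.4629, -0.4367]
J₁: ẑ×o_n = [0.4629, 0.4189, -0.0000], ω = ẑ
J2: z=[0.0000, 0.0000, 1.0000] o=[0.3011, 0.3344, 0.1100] → [0.7974, 0.1178, -0.0000, 0.0000, 0.0000, 1.0000]
J3: z=[0.9205, -0.3907, 0.0000] o=[0.2386, 0.1871, 0.1100] → [0.2136, 0.5032, -0.5279, 0.9205, -0.3907, 0.0000]
V = J·q̇ = [-0.0128, -0.1907, 0.2423, -0.4225, 0.1793, 0.1400]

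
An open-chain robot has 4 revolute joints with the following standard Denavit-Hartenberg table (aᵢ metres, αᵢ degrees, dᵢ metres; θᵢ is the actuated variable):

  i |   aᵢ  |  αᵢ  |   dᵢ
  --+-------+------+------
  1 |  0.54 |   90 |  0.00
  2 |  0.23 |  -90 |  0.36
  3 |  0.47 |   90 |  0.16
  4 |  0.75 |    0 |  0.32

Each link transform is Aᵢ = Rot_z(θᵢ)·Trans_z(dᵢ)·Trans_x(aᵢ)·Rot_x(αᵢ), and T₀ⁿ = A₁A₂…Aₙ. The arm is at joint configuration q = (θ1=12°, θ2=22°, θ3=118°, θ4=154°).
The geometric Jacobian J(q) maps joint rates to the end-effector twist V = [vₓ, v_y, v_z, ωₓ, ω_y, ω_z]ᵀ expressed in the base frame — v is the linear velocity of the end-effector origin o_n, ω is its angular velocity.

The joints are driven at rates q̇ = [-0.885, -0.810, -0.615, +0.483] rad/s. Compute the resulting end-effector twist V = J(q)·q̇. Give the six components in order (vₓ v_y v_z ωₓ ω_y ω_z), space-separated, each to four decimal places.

o_n = [0.9819, -0.1900, 0.6811]
J₁: ẑ×o_n = [0.1900, 0.9819, -0.0000], ω = ẑ
J2: z=[0.2079, -0.9781, 0.0000] o=[0.5282, 0.1123, 0.0000] → [-0.6662, -0.1416, 0.3810, 0.2079, -0.9781, 0.0000]
J3: z=[-0.3664, -0.0779, 0.9272] o=[0.8116, -0.1955, 0.0862] → [-0.0515, 0.3759, 0.0112, -0.3664, -0.0779, 0.9272]
J4: z=[0.7032, 0.6294, 0.3308] o=[0.4666, 0.1554, 0.1519] → [0.4473, -0.2017, -0.5672, 0.7032, 0.6294, 0.3308]
V = J·q̇ = [0.6192, -1.0829, -0.5894, 0.3966, 1.1442, -1.2955]

0.6192 -1.0829 -0.5894 0.3966 1.1442 -1.2955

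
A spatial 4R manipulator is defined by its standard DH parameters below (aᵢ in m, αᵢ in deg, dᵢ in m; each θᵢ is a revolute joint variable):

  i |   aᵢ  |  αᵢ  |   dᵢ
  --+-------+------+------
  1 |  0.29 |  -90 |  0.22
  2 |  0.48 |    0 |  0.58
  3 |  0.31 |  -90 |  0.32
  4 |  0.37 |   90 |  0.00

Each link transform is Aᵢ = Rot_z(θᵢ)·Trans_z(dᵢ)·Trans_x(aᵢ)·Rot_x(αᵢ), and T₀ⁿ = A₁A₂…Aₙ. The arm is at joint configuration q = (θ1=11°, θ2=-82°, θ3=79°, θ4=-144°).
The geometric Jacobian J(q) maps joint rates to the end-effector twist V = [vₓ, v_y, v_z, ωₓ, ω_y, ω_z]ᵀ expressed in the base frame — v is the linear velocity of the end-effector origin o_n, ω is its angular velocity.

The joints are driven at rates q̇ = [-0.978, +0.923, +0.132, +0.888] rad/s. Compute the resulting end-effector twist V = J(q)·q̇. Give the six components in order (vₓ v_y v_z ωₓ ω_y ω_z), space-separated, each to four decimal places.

1.7112 0.2373 -0.0628 -0.1557 1.0445 -1.8648

o_n = [0.1475, 1.1671, 0.6959]
J₁: ẑ×o_n = [-1.1671, 0.1475, 0.0000], ω = ẑ
J2: z=[-0.1908, 0.9816, 0.0000] o=[0.2847, 0.0553, 0.2200] → [0.4671, 0.0908, -0.0775, -0.1908, 0.9816, 0.0000]
J3: z=[-0.1908, 0.9816, 0.0000] o=[0.2396, 0.6374, 0.6953] → [0.0005, 0.0001, -0.0106, -0.1908, 0.9816, 0.0000]
J4: z=[0.0514, 0.0100, -0.9986] o=[0.4824, 1.0106, 0.7116] → [0.1561, 0.3353, 0.0114, 0.0514, 0.0100, -0.9986]
V = J·q̇ = [1.7112, 0.2373, -0.0628, -0.1557, 1.0445, -1.8648]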